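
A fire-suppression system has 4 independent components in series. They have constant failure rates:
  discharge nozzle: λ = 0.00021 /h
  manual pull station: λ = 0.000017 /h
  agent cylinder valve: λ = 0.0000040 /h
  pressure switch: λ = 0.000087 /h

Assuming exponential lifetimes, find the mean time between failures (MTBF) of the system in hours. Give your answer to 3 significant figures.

3140

Series of exponential components: λ_sys = Σ λ_i
λ_sys = 0.00021 + 0.000017 + 0.0000040 + 0.000087 = 3.1800e-04 /h
MTBF = 1 / λ_sys = 3140 h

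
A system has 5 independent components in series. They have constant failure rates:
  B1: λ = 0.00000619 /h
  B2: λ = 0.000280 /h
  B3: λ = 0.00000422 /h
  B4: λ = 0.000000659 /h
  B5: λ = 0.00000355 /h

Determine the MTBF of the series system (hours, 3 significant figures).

Series of exponential components: λ_sys = Σ λ_i
λ_sys = 0.00000619 + 0.000280 + 0.00000422 + 0.000000659 + 0.00000355 = 2.9462e-04 /h
MTBF = 1 / λ_sys = 3390 h

3390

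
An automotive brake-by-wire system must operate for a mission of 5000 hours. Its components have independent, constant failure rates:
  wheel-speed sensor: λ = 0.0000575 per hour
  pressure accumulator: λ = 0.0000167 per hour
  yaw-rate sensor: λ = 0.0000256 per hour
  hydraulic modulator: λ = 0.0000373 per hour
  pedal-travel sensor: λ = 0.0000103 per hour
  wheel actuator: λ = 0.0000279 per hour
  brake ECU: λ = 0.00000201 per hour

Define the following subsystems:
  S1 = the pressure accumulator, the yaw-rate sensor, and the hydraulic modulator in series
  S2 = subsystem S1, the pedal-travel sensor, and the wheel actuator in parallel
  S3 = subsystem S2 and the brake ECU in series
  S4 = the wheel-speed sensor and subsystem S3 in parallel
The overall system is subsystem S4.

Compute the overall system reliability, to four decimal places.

R(wheel-speed sensor) = exp(−0.0000575 × 5000) = 0.750137
R(pressure accumulator) = exp(−0.0000167 × 5000) = 0.919891
R(yaw-rate sensor) = exp(−0.0000256 × 5000) = 0.879853
R(hydraulic modulator) = exp(−0.0000373 × 5000) = 0.829859
R(pedal-travel sensor) = exp(−0.0000103 × 5000) = 0.949804
R(wheel actuator) = exp(−0.0000279 × 5000) = 0.869793
R(brake ECU) = exp(−0.00000201 × 5000) = 0.990000
Series (pressure accumulator, yaw-rate sensor, and hydraulic modulator): 0.919891 × 0.879853 × 0.829859 = 0.671662
Parallel ([0.671662], pedal-travel sensor, and wheel actuator): 1 − (1 − 0.671662)(1 − 0.949804)(1 − 0.869793) = 0.997854
Series ([0.997854] and brake ECU): 0.997854 × 0.990000 = 0.987875
Parallel (wheel-speed sensor and [0.987875]): 1 − (1 − 0.750137)(1 − 0.987875) = 0.9970

0.9970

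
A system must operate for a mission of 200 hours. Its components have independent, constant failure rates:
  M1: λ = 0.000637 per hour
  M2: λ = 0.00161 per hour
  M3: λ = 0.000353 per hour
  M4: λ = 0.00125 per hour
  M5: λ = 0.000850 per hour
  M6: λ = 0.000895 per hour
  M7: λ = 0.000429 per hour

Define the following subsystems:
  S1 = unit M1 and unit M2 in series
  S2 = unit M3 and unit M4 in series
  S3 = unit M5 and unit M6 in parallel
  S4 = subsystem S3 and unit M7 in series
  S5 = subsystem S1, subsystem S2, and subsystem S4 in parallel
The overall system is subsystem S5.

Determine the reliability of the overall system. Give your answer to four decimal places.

0.9895

R(M1) = exp(−0.000637 × 200) = 0.880381
R(M2) = exp(−0.00161 × 200) = 0.724698
R(M3) = exp(−0.000353 × 200) = 0.931835
R(M4) = exp(−0.00125 × 200) = 0.778801
R(M5) = exp(−0.000850 × 200) = 0.843665
R(M6) = exp(−0.000895 × 200) = 0.836106
R(M7) = exp(−0.000429 × 200) = 0.917778
Series (M1 and M2): 0.880381 × 0.724698 = 0.638010
Series (M3 and M4): 0.931835 × 0.778801 = 0.725714
Parallel (M5 and M6): 1 − (1 − 0.843665)(1 − 0.836106) = 0.974378
Series ([0.974378] and M7): 0.974378 × 0.917778 = 0.894263
Parallel ([0.638010], [0.725714], and [0.894263]): 1 − (1 − 0.638010)(1 − 0.725714)(1 − 0.894263) = 0.9895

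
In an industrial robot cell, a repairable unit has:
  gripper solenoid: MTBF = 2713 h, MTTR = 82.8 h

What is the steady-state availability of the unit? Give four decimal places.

0.9704

A(gripper solenoid) = MTBF/(MTBF+MTTR) = 2713/(2713+82.8) = 0.9704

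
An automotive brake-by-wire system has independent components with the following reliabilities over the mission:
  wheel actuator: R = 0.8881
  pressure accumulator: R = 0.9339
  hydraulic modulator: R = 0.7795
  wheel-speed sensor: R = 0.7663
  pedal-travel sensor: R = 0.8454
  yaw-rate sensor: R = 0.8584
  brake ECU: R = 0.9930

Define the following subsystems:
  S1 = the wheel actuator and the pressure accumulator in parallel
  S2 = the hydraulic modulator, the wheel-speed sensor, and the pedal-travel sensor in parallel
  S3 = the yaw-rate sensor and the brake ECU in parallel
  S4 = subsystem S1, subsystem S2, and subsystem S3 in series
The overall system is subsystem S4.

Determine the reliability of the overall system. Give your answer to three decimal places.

0.984

Parallel (wheel actuator and pressure accumulator): 1 − (1 − 0.88810)(1 − 0.93390) = 0.99260
Parallel (hydraulic modulator, wheel-speed sensor, and pedal-travel sensor): 1 − (1 − 0.77950)(1 − 0.76630)(1 − 0.84540) = 0.99203
Parallel (yaw-rate sensor and brake ECU): 1 − (1 − 0.85840)(1 − 0.99300) = 0.99901
Series ([0.99260], [0.99203], and [0.99901]): 0.99260 × 0.99203 × 0.99901 = 0.984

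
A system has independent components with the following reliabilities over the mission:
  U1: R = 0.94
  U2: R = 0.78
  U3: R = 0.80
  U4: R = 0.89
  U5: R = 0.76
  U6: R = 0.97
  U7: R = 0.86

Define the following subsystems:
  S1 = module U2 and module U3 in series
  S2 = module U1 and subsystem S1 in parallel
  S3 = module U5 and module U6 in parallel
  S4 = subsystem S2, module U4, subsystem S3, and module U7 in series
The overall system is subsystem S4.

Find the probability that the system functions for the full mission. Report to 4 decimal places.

Series (U2 and U3): 0.780000 × 0.800000 = 0.624000
Parallel (U1 and [0.624000]): 1 − (1 − 0.940000)(1 − 0.624000) = 0.977440
Parallel (U5 and U6): 1 − (1 − 0.760000)(1 − 0.970000) = 0.992800
Series ([0.977440], U4, [0.992800], and U7): 0.977440 × 0.890000 × 0.992800 × 0.860000 = 0.7427

0.7427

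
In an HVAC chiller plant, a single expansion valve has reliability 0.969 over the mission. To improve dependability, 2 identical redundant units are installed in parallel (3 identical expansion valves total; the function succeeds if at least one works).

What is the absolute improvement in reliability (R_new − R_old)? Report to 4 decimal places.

0.0310

R_before = 0.969
R_after = 1 − (1 − 0.969)^3 = 1.0000
ΔR = 1.0000 − 0.969 = 0.0310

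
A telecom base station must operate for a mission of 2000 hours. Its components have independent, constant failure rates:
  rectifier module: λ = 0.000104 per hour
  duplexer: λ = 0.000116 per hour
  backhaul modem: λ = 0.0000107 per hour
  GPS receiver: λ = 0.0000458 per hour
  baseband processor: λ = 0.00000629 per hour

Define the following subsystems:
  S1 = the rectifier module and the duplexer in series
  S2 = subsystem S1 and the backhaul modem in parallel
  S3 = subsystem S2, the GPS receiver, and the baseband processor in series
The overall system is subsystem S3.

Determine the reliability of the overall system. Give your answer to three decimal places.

0.894

R(rectifier module) = exp(−0.000104 × 2000) = 0.81221
R(duplexer) = exp(−0.000116 × 2000) = 0.79295
R(backhaul modem) = exp(−0.0000107 × 2000) = 0.97883
R(GPS receiver) = exp(−0.0000458 × 2000) = 0.91247
R(baseband processor) = exp(−0.00000629 × 2000) = 0.98750
Series (rectifier module and duplexer): 0.81221 × 0.79295 = 0.64404
Parallel ([0.64404] and backhaul modem): 1 − (1 − 0.64404)(1 − 0.97883) = 0.99246
Series ([0.99246], GPS receiver, and baseband processor): 0.99246 × 0.91247 × 0.98750 = 0.894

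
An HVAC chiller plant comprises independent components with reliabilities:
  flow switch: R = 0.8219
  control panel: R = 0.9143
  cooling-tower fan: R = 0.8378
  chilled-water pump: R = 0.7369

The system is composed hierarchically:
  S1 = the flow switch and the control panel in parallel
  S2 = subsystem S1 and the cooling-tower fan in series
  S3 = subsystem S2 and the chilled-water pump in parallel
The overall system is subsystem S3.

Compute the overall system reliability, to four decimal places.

0.9540

Parallel (flow switch and control panel): 1 − (1 − 0.821900)(1 − 0.914300) = 0.984737
Series ([0.984737] and cooling-tower fan): 0.984737 × 0.837800 = 0.825013
Parallel ([0.825013] and chilled-water pump): 1 − (1 − 0.825013)(1 − 0.736900) = 0.9540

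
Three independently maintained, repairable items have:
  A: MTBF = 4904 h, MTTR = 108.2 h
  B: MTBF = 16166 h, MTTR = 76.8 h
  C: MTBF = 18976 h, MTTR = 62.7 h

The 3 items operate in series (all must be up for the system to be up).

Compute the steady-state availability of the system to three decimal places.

A(A) = MTBF/(MTBF+MTTR) = 4904/(4904+108.2) = 0.978413
A(B) = MTBF/(MTBF+MTTR) = 16166/(16166+76.8) = 0.995272
A(C) = MTBF/(MTBF+MTTR) = 18976/(18976+62.7) = 0.996707
Series availability: 0.978413 × 0.995272 × 0.996707 = 0.971

0.971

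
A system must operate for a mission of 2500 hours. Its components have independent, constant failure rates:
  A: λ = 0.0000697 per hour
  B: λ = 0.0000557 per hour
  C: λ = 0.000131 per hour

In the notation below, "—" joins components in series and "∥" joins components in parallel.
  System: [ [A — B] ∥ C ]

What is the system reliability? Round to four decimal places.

R(A) = exp(−0.0000697 × 2500) = 0.840087
R(B) = exp(−0.0000557 × 2500) = 0.870010
R(C) = exp(−0.000131 × 2500) = 0.720723
Series (A and B): 0.840087 × 0.870010 = 0.730884
Parallel ([0.730884] and C): 1 − (1 − 0.730884)(1 − 0.720723) = 0.9248

0.9248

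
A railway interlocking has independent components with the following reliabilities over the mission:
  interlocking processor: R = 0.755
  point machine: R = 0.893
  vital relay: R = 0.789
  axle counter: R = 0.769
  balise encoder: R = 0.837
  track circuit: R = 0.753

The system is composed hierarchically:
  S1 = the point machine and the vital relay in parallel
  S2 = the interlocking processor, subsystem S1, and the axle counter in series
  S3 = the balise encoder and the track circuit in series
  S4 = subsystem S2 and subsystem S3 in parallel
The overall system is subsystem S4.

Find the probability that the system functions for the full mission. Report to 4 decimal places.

0.8401

Parallel (point machine and vital relay): 1 − (1 − 0.893000)(1 − 0.789000) = 0.977423
Series (interlocking processor, [0.977423], and axle counter): 0.755000 × 0.977423 × 0.769000 = 0.567487
Series (balise encoder and track circuit): 0.837000 × 0.753000 = 0.630261
Parallel ([0.567487] and [0.630261]): 1 − (1 − 0.567487)(1 − 0.630261) = 0.8401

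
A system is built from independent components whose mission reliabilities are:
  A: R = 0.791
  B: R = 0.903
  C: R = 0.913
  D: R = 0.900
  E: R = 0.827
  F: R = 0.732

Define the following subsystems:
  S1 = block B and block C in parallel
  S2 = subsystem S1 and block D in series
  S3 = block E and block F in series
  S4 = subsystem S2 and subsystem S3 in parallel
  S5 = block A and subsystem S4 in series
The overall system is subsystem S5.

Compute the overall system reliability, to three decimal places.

Parallel (B and C): 1 − (1 − 0.90300)(1 − 0.91300) = 0.99156
Series ([0.99156] and D): 0.99156 × 0.90000 = 0.89240
Series (E and F): 0.82700 × 0.73200 = 0.60536
Parallel ([0.89240] and [0.60536]): 1 − (1 − 0.89240)(1 − 0.60536) = 0.95754
Series (A and [0.95754]): 0.79100 × 0.95754 = 0.757

0.757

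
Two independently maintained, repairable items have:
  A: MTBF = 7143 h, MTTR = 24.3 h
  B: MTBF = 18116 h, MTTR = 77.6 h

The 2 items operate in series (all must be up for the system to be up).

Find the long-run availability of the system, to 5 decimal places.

0.99236

A(A) = MTBF/(MTBF+MTTR) = 7143/(7143+24.3) = 0.996610
A(B) = MTBF/(MTBF+MTTR) = 18116/(18116+77.6) = 0.995735
Series availability: 0.996610 × 0.995735 = 0.99236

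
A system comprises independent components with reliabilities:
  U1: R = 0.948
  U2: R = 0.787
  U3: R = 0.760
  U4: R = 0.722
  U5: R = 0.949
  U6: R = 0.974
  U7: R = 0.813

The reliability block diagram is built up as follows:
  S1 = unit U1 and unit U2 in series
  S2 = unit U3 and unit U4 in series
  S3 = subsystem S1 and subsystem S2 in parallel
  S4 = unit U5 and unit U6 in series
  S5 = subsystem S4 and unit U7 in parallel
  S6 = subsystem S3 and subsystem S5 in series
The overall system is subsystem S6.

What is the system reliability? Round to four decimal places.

Series (U1 and U2): 0.948000 × 0.787000 = 0.746076
Series (U3 and U4): 0.760000 × 0.722000 = 0.548720
Parallel ([0.746076] and [0.548720]): 1 − (1 − 0.746076)(1 − 0.548720) = 0.885409
Series (U5 and U6): 0.949000 × 0.974000 = 0.924326
Parallel ([0.924326] and U7): 1 − (1 − 0.924326)(1 − 0.813000) = 0.985849
Series ([0.885409] and [0.985849]): 0.885409 × 0.985849 = 0.8729

0.8729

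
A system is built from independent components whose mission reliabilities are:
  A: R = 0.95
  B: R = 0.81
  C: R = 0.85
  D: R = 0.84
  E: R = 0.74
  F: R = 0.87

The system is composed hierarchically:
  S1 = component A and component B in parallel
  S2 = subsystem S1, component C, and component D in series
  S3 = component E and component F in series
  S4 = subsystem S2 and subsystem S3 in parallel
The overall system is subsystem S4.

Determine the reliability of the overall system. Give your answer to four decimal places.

Parallel (A and B): 1 − (1 − 0.950000)(1 − 0.810000) = 0.990500
Series ([0.990500], C, and D): 0.990500 × 0.850000 × 0.840000 = 0.707217
Series (E and F): 0.740000 × 0.870000 = 0.643800
Parallel ([0.707217] and [0.643800]): 1 − (1 − 0.707217)(1 − 0.643800) = 0.8957

0.8957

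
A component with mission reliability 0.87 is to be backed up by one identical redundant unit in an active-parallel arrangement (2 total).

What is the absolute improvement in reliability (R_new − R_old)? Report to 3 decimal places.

R_before = 0.87
R_after = 1 − (1 − 0.87)^2 = 0.983
ΔR = 0.983 − 0.87 = 0.113

0.113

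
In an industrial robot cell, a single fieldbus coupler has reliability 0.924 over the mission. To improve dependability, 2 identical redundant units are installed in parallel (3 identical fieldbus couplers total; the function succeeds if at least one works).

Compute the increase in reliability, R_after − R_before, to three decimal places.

R_before = 0.924
R_after = 1 − (1 − 0.924)^3 = 1.000
ΔR = 1.000 − 0.924 = 0.076

0.076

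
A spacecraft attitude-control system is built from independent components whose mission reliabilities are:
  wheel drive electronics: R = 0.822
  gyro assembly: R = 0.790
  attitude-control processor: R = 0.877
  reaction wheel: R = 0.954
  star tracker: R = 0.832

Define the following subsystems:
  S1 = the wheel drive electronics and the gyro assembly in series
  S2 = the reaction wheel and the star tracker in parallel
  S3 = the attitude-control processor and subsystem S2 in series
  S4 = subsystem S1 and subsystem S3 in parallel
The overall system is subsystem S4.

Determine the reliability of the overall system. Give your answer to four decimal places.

Series (wheel drive electronics and gyro assembly): 0.822000 × 0.790000 = 0.649380
Parallel (reaction wheel and star tracker): 1 − (1 − 0.954000)(1 − 0.832000) = 0.992272
Series (attitude-control processor and [0.992272]): 0.877000 × 0.992272 = 0.870223
Parallel ([0.649380] and [0.870223]): 1 − (1 − 0.649380)(1 − 0.870223) = 0.9545

0.9545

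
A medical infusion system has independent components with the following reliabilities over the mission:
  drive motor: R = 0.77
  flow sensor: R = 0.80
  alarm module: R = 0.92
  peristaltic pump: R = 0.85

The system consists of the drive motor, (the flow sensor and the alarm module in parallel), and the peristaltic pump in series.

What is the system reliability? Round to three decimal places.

0.644

Parallel (flow sensor and alarm module): 1 − (1 − 0.80000)(1 − 0.92000) = 0.98400
Series (drive motor, [0.98400], and peristaltic pump): 0.77000 × 0.98400 × 0.85000 = 0.644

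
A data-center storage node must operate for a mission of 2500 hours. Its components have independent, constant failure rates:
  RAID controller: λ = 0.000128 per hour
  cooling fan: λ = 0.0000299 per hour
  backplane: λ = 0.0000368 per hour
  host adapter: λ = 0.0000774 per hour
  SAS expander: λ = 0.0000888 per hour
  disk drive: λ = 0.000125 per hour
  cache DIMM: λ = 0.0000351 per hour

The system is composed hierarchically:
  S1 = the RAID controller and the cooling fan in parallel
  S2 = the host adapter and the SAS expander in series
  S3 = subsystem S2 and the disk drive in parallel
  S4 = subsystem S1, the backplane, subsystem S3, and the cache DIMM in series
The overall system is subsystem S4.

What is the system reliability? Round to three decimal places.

R(RAID controller) = exp(−0.000128 × 2500) = 0.72615
R(cooling fan) = exp(−0.0000299 × 2500) = 0.92798
R(backplane) = exp(−0.0000368 × 2500) = 0.91211
R(host adapter) = exp(−0.0000774 × 2500) = 0.82407
R(SAS expander) = exp(−0.0000888 × 2500) = 0.80092
R(disk drive) = exp(−0.000125 × 2500) = 0.73162
R(cache DIMM) = exp(−0.0000351 × 2500) = 0.91599
Parallel (RAID controller and cooling fan): 1 − (1 − 0.72615)(1 − 0.92798) = 0.98028
Series (host adapter and SAS expander): 0.82407 × 0.80092 = 0.66001
Parallel ([0.66001] and disk drive): 1 − (1 − 0.66001)(1 − 0.73162) = 0.90875
Series ([0.98028], backplane, [0.90875], and cache DIMM): 0.98028 × 0.91211 × 0.90875 × 0.91599 = 0.744

0.744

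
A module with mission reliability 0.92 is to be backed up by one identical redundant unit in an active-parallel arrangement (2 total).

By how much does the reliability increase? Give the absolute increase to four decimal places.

R_before = 0.92
R_after = 1 − (1 − 0.92)^2 = 0.9936
ΔR = 0.9936 − 0.92 = 0.0736

0.0736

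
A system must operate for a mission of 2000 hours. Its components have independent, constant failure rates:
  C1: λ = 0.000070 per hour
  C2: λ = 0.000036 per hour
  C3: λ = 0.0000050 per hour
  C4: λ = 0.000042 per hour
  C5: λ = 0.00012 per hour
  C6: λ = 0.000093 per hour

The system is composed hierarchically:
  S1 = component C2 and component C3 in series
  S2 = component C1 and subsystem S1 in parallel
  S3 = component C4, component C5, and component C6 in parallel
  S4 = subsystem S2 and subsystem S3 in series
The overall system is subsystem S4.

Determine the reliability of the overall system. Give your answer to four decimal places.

0.9868

R(C1) = exp(−0.000070 × 2000) = 0.869358
R(C2) = exp(−0.000036 × 2000) = 0.930531
R(C3) = exp(−0.0000050 × 2000) = 0.990050
R(C4) = exp(−0.000042 × 2000) = 0.919431
R(C5) = exp(−0.00012 × 2000) = 0.786628
R(C6) = exp(−0.000093 × 2000) = 0.830274
Series (C2 and C3): 0.930531 × 0.990050 = 0.921272
Parallel (C1 and [0.921272]): 1 − (1 − 0.869358)(1 − 0.921272) = 0.989715
Parallel (C4, C5, and C6): 1 − (1 − 0.919431)(1 − 0.786628)(1 − 0.830274) = 0.997082
Series ([0.989715] and [0.997082]): 0.989715 × 0.997082 = 0.9868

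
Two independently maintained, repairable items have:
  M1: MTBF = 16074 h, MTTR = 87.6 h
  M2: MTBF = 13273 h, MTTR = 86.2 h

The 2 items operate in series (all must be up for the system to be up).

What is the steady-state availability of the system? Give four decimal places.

0.9882

A(M1) = MTBF/(MTBF+MTTR) = 16074/(16074+87.6) = 0.994580
A(M2) = MTBF/(MTBF+MTTR) = 13273/(13273+86.2) = 0.993548
Series availability: 0.994580 × 0.993548 = 0.9882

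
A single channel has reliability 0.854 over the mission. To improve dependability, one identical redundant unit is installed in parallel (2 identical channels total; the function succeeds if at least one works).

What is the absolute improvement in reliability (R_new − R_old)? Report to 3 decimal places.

R_before = 0.854
R_after = 1 − (1 − 0.854)^2 = 0.979
ΔR = 0.979 − 0.854 = 0.125

0.125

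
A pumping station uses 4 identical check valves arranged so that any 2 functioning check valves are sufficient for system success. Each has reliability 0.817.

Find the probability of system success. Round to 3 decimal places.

0.979

R = Σ_{i=2}^{4} C(4,i) p^i (1−p)^{4−i} with p = 0.817
C(4,2)·0.817^2·0.183^2 = 0.13412
C(4,3)·0.817^3·0.183^1 = 0.39919
C(4,4)·0.817^4·0.183^0 = 0.44554
Sum = 0.979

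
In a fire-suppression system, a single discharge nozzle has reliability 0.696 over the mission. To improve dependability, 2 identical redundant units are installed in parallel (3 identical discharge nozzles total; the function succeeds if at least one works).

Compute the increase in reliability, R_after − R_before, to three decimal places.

0.276

R_before = 0.696
R_after = 1 − (1 − 0.696)^3 = 0.972
ΔR = 0.972 − 0.696 = 0.276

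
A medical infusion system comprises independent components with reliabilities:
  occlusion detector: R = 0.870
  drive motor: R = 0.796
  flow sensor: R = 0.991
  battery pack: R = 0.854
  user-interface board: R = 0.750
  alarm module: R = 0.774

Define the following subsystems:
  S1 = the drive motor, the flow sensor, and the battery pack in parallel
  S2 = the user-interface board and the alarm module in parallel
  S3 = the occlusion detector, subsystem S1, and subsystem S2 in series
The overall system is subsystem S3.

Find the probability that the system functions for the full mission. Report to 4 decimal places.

0.8206

Parallel (drive motor, flow sensor, and battery pack): 1 − (1 − 0.796000)(1 − 0.991000)(1 − 0.854000) = 0.999732
Parallel (user-interface board and alarm module): 1 − (1 − 0.750000)(1 − 0.774000) = 0.943500
Series (occlusion detector, [0.999732], and [0.943500]): 0.870000 × 0.999732 × 0.943500 = 0.8206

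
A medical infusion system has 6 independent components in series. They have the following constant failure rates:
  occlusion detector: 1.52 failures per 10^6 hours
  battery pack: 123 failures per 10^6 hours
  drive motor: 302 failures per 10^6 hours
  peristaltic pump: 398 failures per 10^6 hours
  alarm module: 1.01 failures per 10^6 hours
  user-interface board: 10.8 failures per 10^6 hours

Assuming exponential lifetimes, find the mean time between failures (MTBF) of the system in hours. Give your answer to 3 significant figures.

1200

Series of exponential components: λ_sys = Σ λ_i
λ_sys = 0.00000152 + 0.000123 + 0.000302 + 0.000398 + 0.00000101 + 0.0000108 = 8.3633e-04 /h
MTBF = 1 / λ_sys = 1200 h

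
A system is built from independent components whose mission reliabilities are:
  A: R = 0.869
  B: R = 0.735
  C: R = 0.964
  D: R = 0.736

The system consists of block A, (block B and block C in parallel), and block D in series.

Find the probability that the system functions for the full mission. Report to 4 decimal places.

0.6335

Parallel (B and C): 1 − (1 − 0.735000)(1 − 0.964000) = 0.990460
Series (A, [0.990460], and D): 0.869000 × 0.990460 × 0.736000 = 0.6335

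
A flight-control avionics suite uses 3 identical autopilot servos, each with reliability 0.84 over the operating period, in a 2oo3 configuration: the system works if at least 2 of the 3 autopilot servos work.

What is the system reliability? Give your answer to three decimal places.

R = Σ_{i=2}^{3} C(3,i) p^i (1−p)^{3−i} with p = 0.84
C(3,2)·0.84^2·0.16^1 = 0.33869
C(3,3)·0.84^3·0.16^0 = 0.59270
Sum = 0.931

0.931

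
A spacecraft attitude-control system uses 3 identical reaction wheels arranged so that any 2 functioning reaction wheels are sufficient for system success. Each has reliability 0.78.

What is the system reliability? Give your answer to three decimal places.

R = Σ_{i=2}^{3} C(3,i) p^i (1−p)^{3−i} with p = 0.78
C(3,2)·0.78^2·0.22^1 = 0.40154
C(3,3)·0.78^3·0.22^0 = 0.47455
Sum = 0.876

0.876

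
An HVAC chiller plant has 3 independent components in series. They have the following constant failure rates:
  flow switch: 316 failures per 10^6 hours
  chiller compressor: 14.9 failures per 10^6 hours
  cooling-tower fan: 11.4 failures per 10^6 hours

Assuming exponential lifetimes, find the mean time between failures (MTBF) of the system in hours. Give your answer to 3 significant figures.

Series of exponential components: λ_sys = Σ λ_i
λ_sys = 0.000316 + 0.0000149 + 0.0000114 = 3.4230e-04 /h
MTBF = 1 / λ_sys = 2920 h

2920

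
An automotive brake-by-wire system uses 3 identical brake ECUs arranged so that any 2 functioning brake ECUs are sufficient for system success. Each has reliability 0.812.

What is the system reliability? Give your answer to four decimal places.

0.9073

R = Σ_{i=2}^{3} C(3,i) p^i (1−p)^{3−i} with p = 0.812
C(3,2)·0.812^2·0.188^1 = 0.371870
C(3,3)·0.812^3·0.188^0 = 0.535387
Sum = 0.9073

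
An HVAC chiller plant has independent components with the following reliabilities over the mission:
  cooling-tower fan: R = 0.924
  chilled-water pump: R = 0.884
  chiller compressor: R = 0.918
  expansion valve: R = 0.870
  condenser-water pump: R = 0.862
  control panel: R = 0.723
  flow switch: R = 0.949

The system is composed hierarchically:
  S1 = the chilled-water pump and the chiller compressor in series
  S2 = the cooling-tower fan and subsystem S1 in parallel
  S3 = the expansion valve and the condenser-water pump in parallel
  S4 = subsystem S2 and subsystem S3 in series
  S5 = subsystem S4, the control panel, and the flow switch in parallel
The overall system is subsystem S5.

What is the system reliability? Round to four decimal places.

Series (chilled-water pump and chiller compressor): 0.884000 × 0.918000 = 0.811512
Parallel (cooling-tower fan and [0.811512]): 1 − (1 − 0.924000)(1 − 0.811512) = 0.985675
Parallel (expansion valve and condenser-water pump): 1 − (1 − 0.870000)(1 − 0.862000) = 0.982060
Series ([0.985675] and [0.982060]): 0.985675 × 0.982060 = 0.967992
Parallel ([0.967992], control panel, and flow switch): 1 − (1 − 0.967992)(1 − 0.723000)(1 − 0.949000) = 0.9995

0.9995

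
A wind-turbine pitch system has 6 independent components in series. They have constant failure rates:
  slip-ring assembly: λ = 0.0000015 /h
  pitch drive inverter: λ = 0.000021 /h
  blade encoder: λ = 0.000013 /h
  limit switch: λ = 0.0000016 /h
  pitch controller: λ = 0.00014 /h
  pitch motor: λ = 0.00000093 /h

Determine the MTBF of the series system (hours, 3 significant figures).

Series of exponential components: λ_sys = Σ λ_i
λ_sys = 0.0000015 + 0.000021 + 0.000013 + 0.0000016 + 0.00014 + 0.00000093 = 1.7803e-04 /h
MTBF = 1 / λ_sys = 5620 h

5620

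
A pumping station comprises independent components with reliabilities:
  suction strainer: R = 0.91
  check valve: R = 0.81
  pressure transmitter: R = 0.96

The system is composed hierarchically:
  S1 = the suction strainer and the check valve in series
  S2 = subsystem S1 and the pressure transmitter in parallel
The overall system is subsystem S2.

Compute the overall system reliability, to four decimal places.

Series (suction strainer and check valve): 0.910000 × 0.810000 = 0.737100
Parallel ([0.737100] and pressure transmitter): 1 − (1 − 0.737100)(1 − 0.960000) = 0.9895

0.9895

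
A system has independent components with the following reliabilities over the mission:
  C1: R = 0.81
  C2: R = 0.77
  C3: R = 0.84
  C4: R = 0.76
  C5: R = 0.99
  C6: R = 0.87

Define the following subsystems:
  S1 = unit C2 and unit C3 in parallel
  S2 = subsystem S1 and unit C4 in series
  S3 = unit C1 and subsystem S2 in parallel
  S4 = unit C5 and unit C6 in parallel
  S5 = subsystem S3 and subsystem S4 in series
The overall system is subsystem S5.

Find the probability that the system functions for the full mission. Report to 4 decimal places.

0.9479

Parallel (C2 and C3): 1 − (1 − 0.770000)(1 − 0.840000) = 0.963200
Series ([0.963200] and C4): 0.963200 × 0.760000 = 0.732032
Parallel (C1 and [0.732032]): 1 − (1 − 0.810000)(1 − 0.732032) = 0.949086
Parallel (C5 and C6): 1 − (1 − 0.990000)(1 − 0.870000) = 0.998700
Series ([0.949086] and [0.998700]): 0.949086 × 0.998700 = 0.9479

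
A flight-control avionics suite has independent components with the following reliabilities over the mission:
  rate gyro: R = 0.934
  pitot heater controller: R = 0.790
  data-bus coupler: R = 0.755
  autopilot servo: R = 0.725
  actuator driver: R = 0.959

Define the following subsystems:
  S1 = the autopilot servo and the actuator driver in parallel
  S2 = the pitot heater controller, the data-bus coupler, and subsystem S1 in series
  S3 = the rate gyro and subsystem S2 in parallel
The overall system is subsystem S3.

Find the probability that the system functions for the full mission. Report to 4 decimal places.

Parallel (autopilot servo and actuator driver): 1 − (1 − 0.725000)(1 − 0.959000) = 0.988725
Series (pitot heater controller, data-bus coupler, and [0.988725]): 0.790000 × 0.755000 × 0.988725 = 0.589725
Parallel (rate gyro and [0.589725]): 1 − (1 − 0.934000)(1 − 0.589725) = 0.9729

0.9729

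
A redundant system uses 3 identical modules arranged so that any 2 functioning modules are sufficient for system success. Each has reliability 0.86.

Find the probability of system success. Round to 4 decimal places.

R = Σ_{i=2}^{3} C(3,i) p^i (1−p)^{3−i} with p = 0.86
C(3,2)·0.86^2·0.14^1 = 0.310632
C(3,3)·0.86^3·0.14^0 = 0.636056
Sum = 0.9467

0.9467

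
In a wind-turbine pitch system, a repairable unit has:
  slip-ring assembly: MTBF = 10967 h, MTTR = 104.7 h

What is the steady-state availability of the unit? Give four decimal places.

0.9905

A(slip-ring assembly) = MTBF/(MTBF+MTTR) = 10967/(10967+104.7) = 0.9905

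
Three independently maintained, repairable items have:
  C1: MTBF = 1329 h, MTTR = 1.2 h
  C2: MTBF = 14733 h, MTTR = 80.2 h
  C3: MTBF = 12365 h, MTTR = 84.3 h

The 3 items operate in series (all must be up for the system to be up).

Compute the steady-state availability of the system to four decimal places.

A(C1) = MTBF/(MTBF+MTTR) = 1329/(1329+1.2) = 0.999098
A(C2) = MTBF/(MTBF+MTTR) = 14733/(14733+80.2) = 0.994586
A(C3) = MTBF/(MTBF+MTTR) = 12365/(12365+84.3) = 0.993229
Series availability: 0.999098 × 0.994586 × 0.993229 = 0.9870

0.9870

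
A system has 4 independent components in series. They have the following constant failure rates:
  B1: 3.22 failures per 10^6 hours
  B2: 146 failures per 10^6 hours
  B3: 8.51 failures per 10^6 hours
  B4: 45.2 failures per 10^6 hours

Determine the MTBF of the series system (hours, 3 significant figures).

4930

Series of exponential components: λ_sys = Σ λ_i
λ_sys = 0.00000322 + 0.000146 + 0.00000851 + 0.0000452 = 2.0293e-04 /h
MTBF = 1 / λ_sys = 4930 h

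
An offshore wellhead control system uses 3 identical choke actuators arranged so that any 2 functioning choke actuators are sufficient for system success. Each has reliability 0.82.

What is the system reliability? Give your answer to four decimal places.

0.9145

R = Σ_{i=2}^{3} C(3,i) p^i (1−p)^{3−i} with p = 0.82
C(3,2)·0.82^2·0.18^1 = 0.363096
C(3,3)·0.82^3·0.18^0 = 0.551368
Sum = 0.9145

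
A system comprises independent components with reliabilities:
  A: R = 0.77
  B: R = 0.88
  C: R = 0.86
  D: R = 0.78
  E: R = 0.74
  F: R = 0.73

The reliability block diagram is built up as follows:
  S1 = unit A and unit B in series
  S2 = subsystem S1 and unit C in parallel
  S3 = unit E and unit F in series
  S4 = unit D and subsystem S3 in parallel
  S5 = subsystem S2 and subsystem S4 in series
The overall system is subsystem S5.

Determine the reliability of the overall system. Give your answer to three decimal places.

0.858

Series (A and B): 0.77000 × 0.88000 = 0.67760
Parallel ([0.67760] and C): 1 − (1 − 0.67760)(1 − 0.86000) = 0.95486
Series (E and F): 0.74000 × 0.73000 = 0.54020
Parallel (D and [0.54020]): 1 − (1 − 0.78000)(1 − 0.54020) = 0.89884
Series ([0.95486] and [0.89884]): 0.95486 × 0.89884 = 0.858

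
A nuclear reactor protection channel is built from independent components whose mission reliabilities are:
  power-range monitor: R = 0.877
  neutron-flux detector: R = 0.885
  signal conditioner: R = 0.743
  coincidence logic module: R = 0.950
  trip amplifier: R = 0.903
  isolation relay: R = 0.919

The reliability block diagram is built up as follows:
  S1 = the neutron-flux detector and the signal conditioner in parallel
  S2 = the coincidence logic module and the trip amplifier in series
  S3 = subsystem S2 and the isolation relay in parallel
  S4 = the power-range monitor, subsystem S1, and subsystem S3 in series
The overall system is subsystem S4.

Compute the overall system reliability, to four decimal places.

0.8413

Parallel (neutron-flux detector and signal conditioner): 1 − (1 − 0.885000)(1 − 0.743000) = 0.970445
Series (coincidence logic module and trip amplifier): 0.950000 × 0.903000 = 0.857850
Parallel ([0.857850] and isolation relay): 1 − (1 − 0.857850)(1 − 0.919000) = 0.988486
Series (power-range monitor, [0.970445], and [0.988486]): 0.877000 × 0.970445 × 0.988486 = 0.8413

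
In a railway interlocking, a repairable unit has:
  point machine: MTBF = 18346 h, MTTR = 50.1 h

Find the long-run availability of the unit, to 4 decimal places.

0.9973

A(point machine) = MTBF/(MTBF+MTTR) = 18346/(18346+50.1) = 0.9973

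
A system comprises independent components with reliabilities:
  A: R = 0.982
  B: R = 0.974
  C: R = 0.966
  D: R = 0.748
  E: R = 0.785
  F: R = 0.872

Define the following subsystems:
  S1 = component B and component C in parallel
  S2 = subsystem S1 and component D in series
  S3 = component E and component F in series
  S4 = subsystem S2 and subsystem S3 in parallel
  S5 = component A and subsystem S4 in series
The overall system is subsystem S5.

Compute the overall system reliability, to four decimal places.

0.9037

Parallel (B and C): 1 − (1 − 0.974000)(1 − 0.966000) = 0.999116
Series ([0.999116] and D): 0.999116 × 0.748000 = 0.747339
Series (E and F): 0.785000 × 0.872000 = 0.684520
Parallel ([0.747339] and [0.684520]): 1 − (1 − 0.747339)(1 − 0.684520) = 0.920291
Series (A and [0.920291]): 0.982000 × 0.920291 = 0.9037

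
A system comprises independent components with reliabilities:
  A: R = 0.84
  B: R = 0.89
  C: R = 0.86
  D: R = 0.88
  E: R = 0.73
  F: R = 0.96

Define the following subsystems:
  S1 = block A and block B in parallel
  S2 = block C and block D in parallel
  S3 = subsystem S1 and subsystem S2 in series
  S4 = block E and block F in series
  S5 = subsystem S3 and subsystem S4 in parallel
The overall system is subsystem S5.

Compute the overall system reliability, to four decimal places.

Parallel (A and B): 1 − (1 − 0.840000)(1 − 0.890000) = 0.982400
Parallel (C and D): 1 − (1 − 0.860000)(1 − 0.880000) = 0.983200
Series ([0.982400] and [0.983200]): 0.982400 × 0.983200 = 0.965896
Series (E and F): 0.730000 × 0.960000 = 0.700800
Parallel ([0.965896] and [0.700800]): 1 − (1 − 0.965896)(1 − 0.700800) = 0.9898

0.9898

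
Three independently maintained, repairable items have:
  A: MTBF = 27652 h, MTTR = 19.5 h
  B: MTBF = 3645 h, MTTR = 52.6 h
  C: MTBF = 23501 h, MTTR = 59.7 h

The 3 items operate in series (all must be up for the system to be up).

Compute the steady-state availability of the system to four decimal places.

0.9826

A(A) = MTBF/(MTBF+MTTR) = 27652/(27652+19.5) = 0.999295
A(B) = MTBF/(MTBF+MTTR) = 3645/(3645+52.6) = 0.985775
A(C) = MTBF/(MTBF+MTTR) = 23501/(23501+59.7) = 0.997466
Series availability: 0.999295 × 0.985775 × 0.997466 = 0.9826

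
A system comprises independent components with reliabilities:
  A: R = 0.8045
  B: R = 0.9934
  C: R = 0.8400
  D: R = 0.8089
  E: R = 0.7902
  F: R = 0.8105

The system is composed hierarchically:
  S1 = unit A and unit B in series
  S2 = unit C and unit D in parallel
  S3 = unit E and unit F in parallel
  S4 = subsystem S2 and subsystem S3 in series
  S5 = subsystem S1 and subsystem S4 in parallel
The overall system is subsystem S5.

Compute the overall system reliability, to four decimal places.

0.9861

Series (A and B): 0.804500 × 0.993400 = 0.799190
Parallel (C and D): 1 − (1 − 0.840000)(1 − 0.808900) = 0.969424
Parallel (E and F): 1 − (1 − 0.790200)(1 − 0.810500) = 0.960243
Series ([0.969424] and [0.960243]): 0.969424 × 0.960243 = 0.930883
Parallel ([0.799190] and [0.930883]): 1 − (1 − 0.799190)(1 − 0.930883) = 0.9861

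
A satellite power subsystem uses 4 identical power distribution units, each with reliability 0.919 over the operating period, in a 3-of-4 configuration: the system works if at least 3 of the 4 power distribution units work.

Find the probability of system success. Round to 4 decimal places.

R = Σ_{i=3}^{4} C(4,i) p^i (1−p)^{4−i} with p = 0.919
C(4,3)·0.919^3·0.081^1 = 0.251473
C(4,4)·0.919^4·0.081^0 = 0.713283
Sum = 0.9648

0.9648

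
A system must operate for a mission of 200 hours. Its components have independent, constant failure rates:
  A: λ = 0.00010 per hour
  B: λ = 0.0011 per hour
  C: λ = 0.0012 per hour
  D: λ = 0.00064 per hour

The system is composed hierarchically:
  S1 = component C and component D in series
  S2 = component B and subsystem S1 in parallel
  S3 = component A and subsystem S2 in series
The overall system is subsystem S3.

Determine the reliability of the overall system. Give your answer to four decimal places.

0.9206

R(A) = exp(−0.00010 × 200) = 0.980199
R(B) = exp(−0.0011 × 200) = 0.802519
R(C) = exp(−0.0012 × 200) = 0.786628
R(D) = exp(−0.00064 × 200) = 0.879853
Series (C and D): 0.786628 × 0.879853 = 0.692117
Parallel (B and [0.692117]): 1 − (1 − 0.802519)(1 − 0.692117) = 0.939199
Series (A and [0.939199]): 0.980199 × 0.939199 = 0.9206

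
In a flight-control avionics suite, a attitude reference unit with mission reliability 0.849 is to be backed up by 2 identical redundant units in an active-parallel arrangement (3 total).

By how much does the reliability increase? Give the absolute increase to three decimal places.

0.148

R_before = 0.849
R_after = 1 − (1 − 0.849)^3 = 0.997
ΔR = 0.997 − 0.849 = 0.148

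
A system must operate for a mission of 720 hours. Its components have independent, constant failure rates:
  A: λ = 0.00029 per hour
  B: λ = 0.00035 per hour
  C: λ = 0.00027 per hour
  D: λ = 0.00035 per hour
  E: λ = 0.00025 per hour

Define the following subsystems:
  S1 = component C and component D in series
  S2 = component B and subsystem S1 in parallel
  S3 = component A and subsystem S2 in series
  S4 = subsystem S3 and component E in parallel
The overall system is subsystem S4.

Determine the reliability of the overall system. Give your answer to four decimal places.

0.9582

R(A) = exp(−0.00029 × 720) = 0.811558
R(B) = exp(−0.00035 × 720) = 0.777245
R(C) = exp(−0.00027 × 720) = 0.823329
R(D) = exp(−0.00035 × 720) = 0.777245
R(E) = exp(−0.00025 × 720) = 0.835270
Series (C and D): 0.823329 × 0.777245 = 0.639928
Parallel (B and [0.639928]): 1 − (1 − 0.777245)(1 − 0.639928) = 0.919792
Series (A and [0.919792]): 0.811558 × 0.919792 = 0.746465
Parallel ([0.746465] and E): 1 − (1 − 0.746465)(1 − 0.835270) = 0.9582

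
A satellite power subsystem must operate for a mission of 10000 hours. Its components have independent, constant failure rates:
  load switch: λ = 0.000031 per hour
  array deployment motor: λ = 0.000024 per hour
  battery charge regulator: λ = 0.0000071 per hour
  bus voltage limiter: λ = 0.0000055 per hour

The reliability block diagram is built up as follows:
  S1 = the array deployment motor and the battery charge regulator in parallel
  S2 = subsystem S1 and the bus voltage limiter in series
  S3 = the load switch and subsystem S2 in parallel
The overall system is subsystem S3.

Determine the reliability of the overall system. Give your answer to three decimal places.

0.982

R(load switch) = exp(−0.000031 × 10000) = 0.73345
R(array deployment motor) = exp(−0.000024 × 10000) = 0.78663
R(battery charge regulator) = exp(−0.0000071 × 10000) = 0.93146
R(bus voltage limiter) = exp(−0.0000055 × 10000) = 0.94649
Parallel (array deployment motor and battery charge regulator): 1 − (1 − 0.78663)(1 − 0.93146) = 0.98538
Series ([0.98538] and bus voltage limiter): 0.98538 × 0.94649 = 0.93265
Parallel (load switch and [0.93265]): 1 − (1 − 0.73345)(1 − 0.93265) = 0.982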